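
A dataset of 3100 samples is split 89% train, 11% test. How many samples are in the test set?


Train samples = 3100 * 89% = 2759
Test samples = 3100 - 2759
= 341

341


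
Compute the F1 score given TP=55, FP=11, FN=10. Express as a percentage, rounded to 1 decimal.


Precision = TP / (TP + FP) = 55 / 66 = 0.8333
Recall = TP / (TP + FN) = 55 / 65 = 0.8462
F1 = 2 * P * R / (P + R)
= 2 * 0.8333 * 0.8462 / (0.8333 + 0.8462)
= 1.4103 / 1.6795
= 0.8397
As percentage: 84.0%

84.0


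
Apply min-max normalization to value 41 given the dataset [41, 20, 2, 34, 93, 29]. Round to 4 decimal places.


Min = 2, Max = 93
Range = 93 - 2 = 91
Scaled = (x - min) / (max - min)
= (41 - 2) / 91
= 39 / 91
= 0.4286

0.4286


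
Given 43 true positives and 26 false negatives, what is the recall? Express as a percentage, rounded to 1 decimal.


Recall = TP / (TP + FN) * 100
= 43 / (43 + 26)
= 43 / 69
= 0.6232
= 62.3%

62.3


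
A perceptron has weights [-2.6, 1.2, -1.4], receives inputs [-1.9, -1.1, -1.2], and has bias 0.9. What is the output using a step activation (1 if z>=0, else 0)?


z = w . x + b
= -2.6*-1.9 + 1.2*-1.1 + -1.4*-1.2 + 0.9
= 4.94 + -1.32 + 1.68 + 0.9
= 5.3 + 0.9
= 6.2
Since z = 6.2 >= 0, output = 1

1


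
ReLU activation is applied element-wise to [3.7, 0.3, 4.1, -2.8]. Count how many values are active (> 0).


ReLU(x) = max(0, x) for each element:
ReLU(3.7) = 3.7
ReLU(0.3) = 0.3
ReLU(4.1) = 4.1
ReLU(-2.8) = 0
Active neurons (>0): 3

3


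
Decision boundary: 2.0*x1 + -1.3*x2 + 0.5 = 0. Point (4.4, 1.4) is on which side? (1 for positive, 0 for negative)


Compute 2.0 * 4.4 + -1.3 * 1.4 + 0.5
= 8.8 + -1.82 + 0.5
= 7.48
Since 7.48 >= 0, the point is on the positive side.

1


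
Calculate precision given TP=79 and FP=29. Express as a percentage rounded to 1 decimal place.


Precision = TP / (TP + FP) * 100
= 79 / (79 + 29)
= 79 / 108
= 0.7315
= 73.1%

73.1


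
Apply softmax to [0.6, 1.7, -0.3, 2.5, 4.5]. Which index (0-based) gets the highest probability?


Softmax is a monotonic transformation, so it preserves the argmax.
We need to find the index of the maximum logit.
Index 0: 0.6
Index 1: 1.7
Index 2: -0.3
Index 3: 2.5
Index 4: 4.5
Maximum logit = 4.5 at index 4

4


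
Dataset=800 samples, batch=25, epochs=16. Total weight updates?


Iterations per epoch = 800 / 25 = 32
Total updates = iterations_per_epoch * epochs
= 32 * 16
= 512

512


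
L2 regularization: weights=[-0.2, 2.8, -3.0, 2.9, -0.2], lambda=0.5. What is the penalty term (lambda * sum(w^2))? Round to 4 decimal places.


Squaring each weight:
(-0.2)^2 = 0.04
2.8^2 = 7.84
(-3.0)^2 = 9.0
2.9^2 = 8.41
(-0.2)^2 = 0.04
Sum of squares = 25.33
Penalty = 0.5 * 25.33 = 12.6650

12.6650


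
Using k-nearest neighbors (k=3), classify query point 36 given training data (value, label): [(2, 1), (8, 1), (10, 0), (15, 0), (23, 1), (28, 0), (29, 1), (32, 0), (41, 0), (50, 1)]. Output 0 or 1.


Distances from query 36:
Point 32 (class 0): distance = 4
Point 41 (class 0): distance = 5
Point 29 (class 1): distance = 7
K=3 nearest neighbors: classes = [0, 0, 1]
Votes for class 1: 1 / 3
Majority vote => class 0

0


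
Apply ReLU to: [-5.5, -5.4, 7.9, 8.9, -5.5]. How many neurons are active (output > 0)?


ReLU(x) = max(0, x) for each element:
ReLU(-5.5) = 0
ReLU(-5.4) = 0
ReLU(7.9) = 7.9
ReLU(8.9) = 8.9
ReLU(-5.5) = 0
Active neurons (>0): 2

2


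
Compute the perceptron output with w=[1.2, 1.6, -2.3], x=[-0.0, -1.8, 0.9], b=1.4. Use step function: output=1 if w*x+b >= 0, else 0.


z = w . x + b
= 1.2*-0.0 + 1.6*-1.8 + -2.3*0.9 + 1.4
= -0.0 + -2.88 + -2.07 + 1.4
= -4.95 + 1.4
= -3.55
Since z = -3.55 < 0, output = 0

0


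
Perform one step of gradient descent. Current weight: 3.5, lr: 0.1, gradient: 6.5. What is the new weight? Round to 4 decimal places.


w_new = w_old - lr * gradient
= 3.5 - 0.1 * 6.5
= 3.5 - (0.65)
= 2.8500

2.8500


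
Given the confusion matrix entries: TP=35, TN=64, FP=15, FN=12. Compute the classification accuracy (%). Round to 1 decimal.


Accuracy = (TP + TN) / (TP + TN + FP + FN) * 100
= (35 + 64) / (35 + 64 + 15 + 12)
= 99 / 126
= 0.7857
= 78.6%

78.6


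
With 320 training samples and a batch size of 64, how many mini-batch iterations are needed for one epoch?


Iterations per epoch = dataset_size / batch_size
= 320 / 64
= 5

5


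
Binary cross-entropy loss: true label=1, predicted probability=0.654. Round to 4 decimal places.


For y=1: Loss = -log(p)
= -log(0.654)
= -(-0.4246)
= 0.4246

0.4246


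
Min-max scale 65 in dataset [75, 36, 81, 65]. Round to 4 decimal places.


Min = 36, Max = 81
Range = 81 - 36 = 45
Scaled = (x - min) / (max - min)
= (65 - 36) / 45
= 29 / 45
= 0.6444

0.6444


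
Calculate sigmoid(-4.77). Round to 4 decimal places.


sigmoid(z) = 1 / (1 + exp(-z))
exp(-(-4.77)) = exp(4.77) = 117.9192
1 + 117.9192 = 118.9192
1 / 118.9192 = 0.0084

0.0084


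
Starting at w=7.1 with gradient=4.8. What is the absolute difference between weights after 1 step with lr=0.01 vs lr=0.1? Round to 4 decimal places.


With lr=0.01: w_new = 7.1 - 0.01 * 4.8 = 7.052
With lr=0.1: w_new = 7.1 - 0.1 * 4.8 = 6.62
Absolute difference = |7.052 - 6.62|
= 0.4320

0.4320


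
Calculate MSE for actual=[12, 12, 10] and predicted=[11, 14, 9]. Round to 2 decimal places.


Differences: [1, -2, 1]
Squared errors: [1, 4, 1]
Sum of squared errors = 6
MSE = 6 / 3 = 2.00

2.00


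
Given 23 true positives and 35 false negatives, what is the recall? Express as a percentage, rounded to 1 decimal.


Recall = TP / (TP + FN) * 100
= 23 / (23 + 35)
= 23 / 58
= 0.3966
= 39.7%

39.7


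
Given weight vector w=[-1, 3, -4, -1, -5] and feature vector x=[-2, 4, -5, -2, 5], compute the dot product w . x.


Element-wise products:
-1 * -2 = 2
3 * 4 = 12
-4 * -5 = 20
-1 * -2 = 2
-5 * 5 = -25
Sum = 2 + 12 + 20 + 2 + -25
= 11

11


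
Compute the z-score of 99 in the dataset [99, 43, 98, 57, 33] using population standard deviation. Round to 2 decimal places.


Mean = (99 + 43 + 98 + 57 + 33) / 5 = 66.0
Variance = sum((x_i - mean)^2) / n = 762.4
Std = sqrt(762.4) = 27.6116
Z = (x - mean) / std
= (99 - 66.0) / 27.6116
= 33.0 / 27.6116
= 1.20

1.20


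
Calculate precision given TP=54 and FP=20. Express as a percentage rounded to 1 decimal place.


Precision = TP / (TP + FP) * 100
= 54 / (54 + 20)
= 54 / 74
= 0.7297
= 73.0%

73.0


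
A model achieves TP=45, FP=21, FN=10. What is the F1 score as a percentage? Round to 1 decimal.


Precision = TP / (TP + FP) = 45 / 66 = 0.6818
Recall = TP / (TP + FN) = 45 / 55 = 0.8182
F1 = 2 * P * R / (P + R)
= 2 * 0.6818 * 0.8182 / (0.6818 + 0.8182)
= 1.1157 / 1.5
= 0.7438
As percentage: 74.4%

74.4


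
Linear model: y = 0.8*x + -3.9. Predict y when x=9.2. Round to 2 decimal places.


y = 0.8 * 9.2 + (-3.9)
= 7.36 + (-3.9)
= 3.46

3.46


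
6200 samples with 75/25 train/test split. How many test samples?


Train samples = 6200 * 75% = 4650
Test samples = 6200 - 4650
= 1550

1550


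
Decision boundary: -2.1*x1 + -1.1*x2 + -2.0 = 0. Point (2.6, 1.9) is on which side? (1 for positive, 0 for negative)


Compute -2.1 * 2.6 + -1.1 * 1.9 + -2.0
= -5.46 + -2.09 + -2.0
= -9.55
Since -9.55 < 0, the point is on the negative side.

0


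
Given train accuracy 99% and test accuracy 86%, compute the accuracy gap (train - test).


Gap = train_accuracy - test_accuracy
= 99 - 86
= 13%
This gap suggests the model is overfitting.

13


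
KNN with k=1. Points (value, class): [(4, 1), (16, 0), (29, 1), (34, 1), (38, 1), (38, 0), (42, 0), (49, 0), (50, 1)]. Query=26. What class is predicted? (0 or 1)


Distances from query 26:
Point 29 (class 1): distance = 3
K=1 nearest neighbors: classes = [1]
Votes for class 1: 1 / 1
Majority vote => class 1

1


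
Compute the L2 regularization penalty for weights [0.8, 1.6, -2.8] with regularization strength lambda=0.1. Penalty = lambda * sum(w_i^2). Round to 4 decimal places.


Squaring each weight:
0.8^2 = 0.64
1.6^2 = 2.56
(-2.8)^2 = 7.84
Sum of squares = 11.04
Penalty = 0.1 * 11.04 = 1.1040

1.1040


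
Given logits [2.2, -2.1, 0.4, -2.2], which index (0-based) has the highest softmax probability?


Softmax is a monotonic transformation, so it preserves the argmax.
We need to find the index of the maximum logit.
Index 0: 2.2
Index 1: -2.1
Index 2: 0.4
Index 3: -2.2
Maximum logit = 2.2 at index 0

0


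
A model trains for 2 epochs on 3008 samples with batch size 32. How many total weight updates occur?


Iterations per epoch = 3008 / 32 = 94
Total updates = iterations_per_epoch * epochs
= 94 * 2
= 188

188


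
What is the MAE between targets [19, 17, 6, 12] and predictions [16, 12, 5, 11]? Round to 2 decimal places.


Absolute errors: [3, 5, 1, 1]
Sum of absolute errors = 10
MAE = 10 / 4 = 2.50

2.50


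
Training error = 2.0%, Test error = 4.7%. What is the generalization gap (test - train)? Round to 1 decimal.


Generalization gap = test_error - train_error
= 4.7 - 2.0
= 2.7%
A moderate gap.

2.7


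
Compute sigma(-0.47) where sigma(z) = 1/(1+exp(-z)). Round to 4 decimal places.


sigmoid(z) = 1 / (1 + exp(-z))
exp(-(-0.47)) = exp(0.47) = 1.6
1 + 1.6 = 2.6
1 / 2.6 = 0.3846

0.3846


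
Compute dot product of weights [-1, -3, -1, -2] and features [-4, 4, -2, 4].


Element-wise products:
-1 * -4 = 4
-3 * 4 = -12
-1 * -2 = 2
-2 * 4 = -8
Sum = 4 + -12 + 2 + -8
= -14

-14


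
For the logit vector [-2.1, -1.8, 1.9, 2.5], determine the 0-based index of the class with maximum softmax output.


Softmax is a monotonic transformation, so it preserves the argmax.
We need to find the index of the maximum logit.
Index 0: -2.1
Index 1: -1.8
Index 2: 1.9
Index 3: 2.5
Maximum logit = 2.5 at index 3

3


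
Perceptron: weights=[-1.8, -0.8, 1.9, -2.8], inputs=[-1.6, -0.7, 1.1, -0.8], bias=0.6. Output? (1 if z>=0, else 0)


z = w . x + b
= -1.8*-1.6 + -0.8*-0.7 + 1.9*1.1 + -2.8*-0.8 + 0.6
= 2.88 + 0.56 + 2.09 + 2.24 + 0.6
= 7.77 + 0.6
= 8.37
Since z = 8.37 >= 0, output = 1

1


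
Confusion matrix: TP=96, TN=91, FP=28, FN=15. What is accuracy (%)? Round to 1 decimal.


Accuracy = (TP + TN) / (TP + TN + FP + FN) * 100
= (96 + 91) / (96 + 91 + 28 + 15)
= 187 / 230
= 0.813
= 81.3%

81.3


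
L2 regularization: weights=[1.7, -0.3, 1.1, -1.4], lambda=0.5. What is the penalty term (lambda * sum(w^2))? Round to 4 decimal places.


Squaring each weight:
1.7^2 = 2.89
(-0.3)^2 = 0.09
1.1^2 = 1.21
(-1.4)^2 = 1.96
Sum of squares = 6.15
Penalty = 0.5 * 6.15 = 3.0750

3.0750


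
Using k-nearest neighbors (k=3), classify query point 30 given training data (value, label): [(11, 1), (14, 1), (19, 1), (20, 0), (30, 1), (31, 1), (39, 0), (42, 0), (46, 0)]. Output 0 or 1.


Distances from query 30:
Point 30 (class 1): distance = 0
Point 31 (class 1): distance = 1
Point 39 (class 0): distance = 9
K=3 nearest neighbors: classes = [1, 1, 0]
Votes for class 1: 2 / 3
Majority vote => class 1

1


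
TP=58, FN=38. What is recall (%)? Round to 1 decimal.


Recall = TP / (TP + FN) * 100
= 58 / (58 + 38)
= 58 / 96
= 0.6042
= 60.4%

60.4


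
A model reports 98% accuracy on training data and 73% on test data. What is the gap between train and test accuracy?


Gap = train_accuracy - test_accuracy
= 98 - 73
= 25%
This large gap strongly indicates overfitting.

25


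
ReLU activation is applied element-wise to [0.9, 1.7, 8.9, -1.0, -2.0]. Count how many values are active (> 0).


ReLU(x) = max(0, x) for each element:
ReLU(0.9) = 0.9
ReLU(1.7) = 1.7
ReLU(8.9) = 8.9
ReLU(-1.0) = 0
ReLU(-2.0) = 0
Active neurons (>0): 3

3


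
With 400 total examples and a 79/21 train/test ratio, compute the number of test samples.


Train samples = 400 * 79% = 316
Test samples = 400 - 316
= 84

84


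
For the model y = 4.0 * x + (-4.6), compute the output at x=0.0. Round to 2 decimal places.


y = 4.0 * 0.0 + (-4.6)
= 0.0 + (-4.6)
= -4.60

-4.60


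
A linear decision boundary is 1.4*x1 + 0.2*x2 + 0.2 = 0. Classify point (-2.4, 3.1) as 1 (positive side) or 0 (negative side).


Compute 1.4 * -2.4 + 0.2 * 3.1 + 0.2
= -3.36 + 0.62 + 0.2
= -2.54
Since -2.54 < 0, the point is on the negative side.

0


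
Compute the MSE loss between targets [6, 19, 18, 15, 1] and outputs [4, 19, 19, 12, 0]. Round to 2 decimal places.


Differences: [2, 0, -1, 3, 1]
Squared errors: [4, 0, 1, 9, 1]
Sum of squared errors = 15
MSE = 15 / 5 = 3.00

3.00


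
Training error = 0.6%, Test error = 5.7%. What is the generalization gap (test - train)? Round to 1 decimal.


Generalization gap = test_error - train_error
= 5.7 - 0.6
= 5.1%
A moderate gap.

5.1


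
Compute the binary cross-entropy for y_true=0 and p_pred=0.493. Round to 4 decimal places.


For y=0: Loss = -log(1-p)
= -log(1 - 0.493)
= -log(0.507)
= -(-0.6792)
= 0.6792

0.6792


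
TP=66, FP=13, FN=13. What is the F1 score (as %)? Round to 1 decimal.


Precision = TP / (TP + FP) = 66 / 79 = 0.8354
Recall = TP / (TP + FN) = 66 / 79 = 0.8354
F1 = 2 * P * R / (P + R)
= 2 * 0.8354 * 0.8354 / (0.8354 + 0.8354)
= 1.3959 / 1.6709
= 0.8354
As percentage: 83.5%

83.5


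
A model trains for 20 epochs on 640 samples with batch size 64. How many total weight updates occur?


Iterations per epoch = 640 / 64 = 10
Total updates = iterations_per_epoch * epochs
= 10 * 20
= 200

200


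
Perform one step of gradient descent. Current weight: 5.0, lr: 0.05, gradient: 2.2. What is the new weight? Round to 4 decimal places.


w_new = w_old - lr * gradient
= 5.0 - 0.05 * 2.2
= 5.0 - (0.11)
= 4.8900

4.8900


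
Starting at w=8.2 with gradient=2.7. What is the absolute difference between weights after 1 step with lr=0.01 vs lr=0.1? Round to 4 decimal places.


With lr=0.01: w_new = 8.2 - 0.01 * 2.7 = 8.173
With lr=0.1: w_new = 8.2 - 0.1 * 2.7 = 7.93
Absolute difference = |8.173 - 7.93|
= 0.2430

0.2430


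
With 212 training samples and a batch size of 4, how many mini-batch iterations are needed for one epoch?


Iterations per epoch = dataset_size / batch_size
= 212 / 4
= 53

53


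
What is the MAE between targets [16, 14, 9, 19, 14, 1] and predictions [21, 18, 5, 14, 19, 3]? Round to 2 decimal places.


Absolute errors: [5, 4, 4, 5, 5, 2]
Sum of absolute errors = 25
MAE = 25 / 6 = 4.17

4.17


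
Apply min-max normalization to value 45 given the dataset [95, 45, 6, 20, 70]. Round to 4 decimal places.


Min = 6, Max = 95
Range = 95 - 6 = 89
Scaled = (x - min) / (max - min)
= (45 - 6) / 89
= 39 / 89
= 0.4382

0.4382


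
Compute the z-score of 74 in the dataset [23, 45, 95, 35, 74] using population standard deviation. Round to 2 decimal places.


Mean = (23 + 45 + 95 + 35 + 74) / 5 = 54.4
Variance = sum((x_i - mean)^2) / n = 696.64
Std = sqrt(696.64) = 26.3939
Z = (x - mean) / std
= (74 - 54.4) / 26.3939
= 19.6 / 26.3939
= 0.74

0.74


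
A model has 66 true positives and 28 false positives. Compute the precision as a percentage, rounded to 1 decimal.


Precision = TP / (TP + FP) * 100
= 66 / (66 + 28)
= 66 / 94
= 0.7021
= 70.2%

70.2


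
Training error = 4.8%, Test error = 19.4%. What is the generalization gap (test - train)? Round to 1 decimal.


Generalization gap = test_error - train_error
= 19.4 - 4.8
= 14.6%
A large gap suggests overfitting.

14.6


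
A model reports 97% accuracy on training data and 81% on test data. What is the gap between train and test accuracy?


Gap = train_accuracy - test_accuracy
= 97 - 81
= 16%
This gap suggests the model is overfitting.

16


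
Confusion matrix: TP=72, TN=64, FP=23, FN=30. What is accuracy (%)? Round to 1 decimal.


Accuracy = (TP + TN) / (TP + TN + FP + FN) * 100
= (72 + 64) / (72 + 64 + 23 + 30)
= 136 / 189
= 0.7196
= 72.0%

72.0


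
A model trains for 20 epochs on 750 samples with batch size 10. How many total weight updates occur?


Iterations per epoch = 750 / 10 = 75
Total updates = iterations_per_epoch * epochs
= 75 * 20
= 1500

1500


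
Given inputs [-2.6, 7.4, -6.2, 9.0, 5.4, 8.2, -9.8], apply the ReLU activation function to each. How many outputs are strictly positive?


ReLU(x) = max(0, x) for each element:
ReLU(-2.6) = 0
ReLU(7.4) = 7.4
ReLU(-6.2) = 0
ReLU(9.0) = 9.0
ReLU(5.4) = 5.4
ReLU(8.2) = 8.2
ReLU(-9.8) = 0
Active neurons (>0): 4

4


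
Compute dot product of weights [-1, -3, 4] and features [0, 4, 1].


Element-wise products:
-1 * 0 = 0
-3 * 4 = -12
4 * 1 = 4
Sum = 0 + -12 + 4
= -8

-8


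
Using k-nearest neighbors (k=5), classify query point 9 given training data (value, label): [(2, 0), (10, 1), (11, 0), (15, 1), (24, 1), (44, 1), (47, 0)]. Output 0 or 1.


Distances from query 9:
Point 10 (class 1): distance = 1
Point 11 (class 0): distance = 2
Point 15 (class 1): distance = 6
Point 2 (class 0): distance = 7
Point 24 (class 1): distance = 15
K=5 nearest neighbors: classes = [1, 0, 1, 0, 1]
Votes for class 1: 3 / 5
Majority vote => class 1

1


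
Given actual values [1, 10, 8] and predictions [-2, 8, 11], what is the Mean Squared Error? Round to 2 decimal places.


Differences: [3, 2, -3]
Squared errors: [9, 4, 9]
Sum of squared errors = 22
MSE = 22 / 3 = 7.33

7.33


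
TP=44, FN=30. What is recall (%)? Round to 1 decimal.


Recall = TP / (TP + FN) * 100
= 44 / (44 + 30)
= 44 / 74
= 0.5946
= 59.5%

59.5


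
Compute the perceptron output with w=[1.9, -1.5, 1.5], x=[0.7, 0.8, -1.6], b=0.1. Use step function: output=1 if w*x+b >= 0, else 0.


z = w . x + b
= 1.9*0.7 + -1.5*0.8 + 1.5*-1.6 + 0.1
= 1.33 + -1.2 + -2.4 + 0.1
= -2.27 + 0.1
= -2.17
Since z = -2.17 < 0, output = 0

0


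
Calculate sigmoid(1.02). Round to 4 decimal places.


sigmoid(z) = 1 / (1 + exp(-z))
exp(-(1.02)) = exp(-1.02) = 0.3606
1 + 0.3606 = 1.3606
1 / 1.3606 = 0.7350

0.7350


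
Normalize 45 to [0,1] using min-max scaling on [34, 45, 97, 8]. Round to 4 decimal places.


Min = 8, Max = 97
Range = 97 - 8 = 89
Scaled = (x - min) / (max - min)
= (45 - 8) / 89
= 37 / 89
= 0.4157

0.4157


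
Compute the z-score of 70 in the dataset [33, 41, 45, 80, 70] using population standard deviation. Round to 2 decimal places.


Mean = (33 + 41 + 45 + 80 + 70) / 5 = 53.8
Variance = sum((x_i - mean)^2) / n = 324.56
Std = sqrt(324.56) = 18.0155
Z = (x - mean) / std
= (70 - 53.8) / 18.0155
= 16.2 / 18.0155
= 0.90

0.90


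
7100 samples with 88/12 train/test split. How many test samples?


Train samples = 7100 * 88% = 6248
Test samples = 7100 - 6248
= 852

852


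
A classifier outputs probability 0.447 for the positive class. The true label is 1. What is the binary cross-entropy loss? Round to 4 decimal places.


For y=1: Loss = -log(p)
= -log(0.447)
= -(-0.8052)
= 0.8052

0.8052


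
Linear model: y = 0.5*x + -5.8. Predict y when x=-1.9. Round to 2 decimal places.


y = 0.5 * -1.9 + (-5.8)
= -0.95 + (-5.8)
= -6.75

-6.75


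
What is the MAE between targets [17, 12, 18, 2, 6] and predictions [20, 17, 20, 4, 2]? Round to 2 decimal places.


Absolute errors: [3, 5, 2, 2, 4]
Sum of absolute errors = 16
MAE = 16 / 5 = 3.20

3.20


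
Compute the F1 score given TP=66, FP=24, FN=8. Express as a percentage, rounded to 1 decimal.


Precision = TP / (TP + FP) = 66 / 90 = 0.7333
Recall = TP / (TP + FN) = 66 / 74 = 0.8919
F1 = 2 * P * R / (P + R)
= 2 * 0.7333 * 0.8919 / (0.7333 + 0.8919)
= 1.3081 / 1.6252
= 0.8049
As percentage: 80.5%

80.5


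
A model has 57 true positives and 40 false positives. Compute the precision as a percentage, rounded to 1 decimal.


Precision = TP / (TP + FP) * 100
= 57 / (57 + 40)
= 57 / 97
= 0.5876
= 58.8%

58.8


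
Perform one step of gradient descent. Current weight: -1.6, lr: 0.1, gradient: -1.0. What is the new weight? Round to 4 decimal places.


w_new = w_old - lr * gradient
= -1.6 - 0.1 * -1.0
= -1.6 - (-0.1)
= -1.5000

-1.5000


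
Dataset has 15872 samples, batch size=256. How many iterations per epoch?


Iterations per epoch = dataset_size / batch_size
= 15872 / 256
= 62

62


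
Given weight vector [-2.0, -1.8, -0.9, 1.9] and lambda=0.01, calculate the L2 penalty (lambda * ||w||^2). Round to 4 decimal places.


Squaring each weight:
(-2.0)^2 = 4.0
(-1.8)^2 = 3.24
(-0.9)^2 = 0.81
1.9^2 = 3.61
Sum of squares = 11.66
Penalty = 0.01 * 11.66 = 0.1166

0.1166


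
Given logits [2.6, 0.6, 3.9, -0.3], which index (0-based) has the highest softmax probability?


Softmax is a monotonic transformation, so it preserves the argmax.
We need to find the index of the maximum logit.
Index 0: 2.6
Index 1: 0.6
Index 2: 3.9
Index 3: -0.3
Maximum logit = 3.9 at index 2

2


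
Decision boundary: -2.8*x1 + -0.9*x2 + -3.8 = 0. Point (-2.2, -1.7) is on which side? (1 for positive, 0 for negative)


Compute -2.8 * -2.2 + -0.9 * -1.7 + -3.8
= 6.16 + 1.53 + -3.8
= 3.89
Since 3.89 >= 0, the point is on the positive side.

1


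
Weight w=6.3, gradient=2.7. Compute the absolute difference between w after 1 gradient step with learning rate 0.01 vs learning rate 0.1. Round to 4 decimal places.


With lr=0.01: w_new = 6.3 - 0.01 * 2.7 = 6.273
With lr=0.1: w_new = 6.3 - 0.1 * 2.7 = 6.03
Absolute difference = |6.273 - 6.03|
= 0.2430

0.2430


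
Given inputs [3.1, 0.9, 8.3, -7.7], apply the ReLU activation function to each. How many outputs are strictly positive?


ReLU(x) = max(0, x) for each element:
ReLU(3.1) = 3.1
ReLU(0.9) = 0.9
ReLU(8.3) = 8.3
ReLU(-7.7) = 0
Active neurons (>0): 3

3


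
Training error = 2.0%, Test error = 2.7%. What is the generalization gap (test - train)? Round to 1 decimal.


Generalization gap = test_error - train_error
= 2.7 - 2.0
= 0.7%
A small gap suggests good generalization.

0.7


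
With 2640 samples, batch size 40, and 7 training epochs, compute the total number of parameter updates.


Iterations per epoch = 2640 / 40 = 66
Total updates = iterations_per_epoch * epochs
= 66 * 7
= 462

462


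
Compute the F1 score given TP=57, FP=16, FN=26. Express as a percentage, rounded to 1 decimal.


Precision = TP / (TP + FP) = 57 / 73 = 0.7808
Recall = TP / (TP + FN) = 57 / 83 = 0.6867
F1 = 2 * P * R / (P + R)
= 2 * 0.7808 * 0.6867 / (0.7808 + 0.6867)
= 1.0725 / 1.4676
= 0.7308
As percentage: 73.1%

73.1


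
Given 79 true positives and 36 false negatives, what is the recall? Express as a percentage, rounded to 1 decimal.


Recall = TP / (TP + FN) * 100
= 79 / (79 + 36)
= 79 / 115
= 0.687
= 68.7%

68.7


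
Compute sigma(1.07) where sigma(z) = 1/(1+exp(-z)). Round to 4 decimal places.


sigmoid(z) = 1 / (1 + exp(-z))
exp(-(1.07)) = exp(-1.07) = 0.343
1 + 0.343 = 1.343
1 / 1.343 = 0.7446

0.7446


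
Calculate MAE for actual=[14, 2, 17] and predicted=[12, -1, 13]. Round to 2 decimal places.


Absolute errors: [2, 3, 4]
Sum of absolute errors = 9
MAE = 9 / 3 = 3.00

3.00


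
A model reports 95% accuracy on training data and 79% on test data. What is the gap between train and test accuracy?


Gap = train_accuracy - test_accuracy
= 95 - 79
= 16%
This gap suggests the model is overfitting.

16


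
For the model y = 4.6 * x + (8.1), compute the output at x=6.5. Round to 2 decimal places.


y = 4.6 * 6.5 + (8.1)
= 29.9 + (8.1)
= 38.00

38.00


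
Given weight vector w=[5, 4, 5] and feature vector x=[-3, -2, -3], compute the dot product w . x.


Element-wise products:
5 * -3 = -15
4 * -2 = -8
5 * -3 = -15
Sum = -15 + -8 + -15
= -38

-38


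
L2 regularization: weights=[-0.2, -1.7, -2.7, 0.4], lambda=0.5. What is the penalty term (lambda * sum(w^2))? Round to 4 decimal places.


Squaring each weight:
(-0.2)^2 = 0.04
(-1.7)^2 = 2.89
(-2.7)^2 = 7.29
0.4^2 = 0.16
Sum of squares = 10.38
Penalty = 0.5 * 10.38 = 5.1900

5.1900


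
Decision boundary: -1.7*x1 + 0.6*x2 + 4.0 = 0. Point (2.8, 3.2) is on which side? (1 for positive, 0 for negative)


Compute -1.7 * 2.8 + 0.6 * 3.2 + 4.0
= -4.76 + 1.92 + 4.0
= 1.16
Since 1.16 >= 0, the point is on the positive side.

1


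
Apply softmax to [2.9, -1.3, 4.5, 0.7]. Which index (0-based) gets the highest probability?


Softmax is a monotonic transformation, so it preserves the argmax.
We need to find the index of the maximum logit.
Index 0: 2.9
Index 1: -1.3
Index 2: 4.5
Index 3: 0.7
Maximum logit = 4.5 at index 2

2


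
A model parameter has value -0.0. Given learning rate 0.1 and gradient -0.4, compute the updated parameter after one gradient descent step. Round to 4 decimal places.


w_new = w_old - lr * gradient
= -0.0 - 0.1 * -0.4
= -0.0 - (-0.04)
= 0.0400

0.0400


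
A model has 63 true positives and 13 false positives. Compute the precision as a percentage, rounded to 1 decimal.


Precision = TP / (TP + FP) * 100
= 63 / (63 + 13)
= 63 / 76
= 0.8289
= 82.9%

82.9


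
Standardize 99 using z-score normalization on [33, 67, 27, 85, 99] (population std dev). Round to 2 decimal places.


Mean = (33 + 67 + 27 + 85 + 99) / 5 = 62.2
Variance = sum((x_i - mean)^2) / n = 797.76
Std = sqrt(797.76) = 28.2446
Z = (x - mean) / std
= (99 - 62.2) / 28.2446
= 36.8 / 28.2446
= 1.30

1.30


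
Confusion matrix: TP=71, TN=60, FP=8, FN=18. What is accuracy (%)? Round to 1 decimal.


Accuracy = (TP + TN) / (TP + TN + FP + FN) * 100
= (71 + 60) / (71 + 60 + 8 + 18)
= 131 / 157
= 0.8344
= 83.4%

83.4


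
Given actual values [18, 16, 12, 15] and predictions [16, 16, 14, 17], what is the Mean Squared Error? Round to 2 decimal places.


Differences: [2, 0, -2, -2]
Squared errors: [4, 0, 4, 4]
Sum of squared errors = 12
MSE = 12 / 4 = 3.00

3.00


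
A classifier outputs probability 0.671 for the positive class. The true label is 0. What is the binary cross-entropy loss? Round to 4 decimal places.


For y=0: Loss = -log(1-p)
= -log(1 - 0.671)
= -log(0.329)
= -(-1.1117)
= 1.1117

1.1117


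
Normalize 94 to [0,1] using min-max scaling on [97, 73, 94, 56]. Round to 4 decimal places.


Min = 56, Max = 97
Range = 97 - 56 = 41
Scaled = (x - min) / (max - min)
= (94 - 56) / 41
= 38 / 41
= 0.9268

0.9268


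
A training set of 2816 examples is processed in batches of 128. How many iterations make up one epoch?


Iterations per epoch = dataset_size / batch_size
= 2816 / 128
= 22

22


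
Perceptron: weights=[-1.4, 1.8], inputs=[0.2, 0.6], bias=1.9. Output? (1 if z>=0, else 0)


z = w . x + b
= -1.4*0.2 + 1.8*0.6 + 1.9
= -0.28 + 1.08 + 1.9
= 0.8 + 1.9
= 2.7
Since z = 2.7 >= 0, output = 1

1


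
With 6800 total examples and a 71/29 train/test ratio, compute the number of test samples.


Train samples = 6800 * 71% = 4828
Test samples = 6800 - 4828
= 1972

1972


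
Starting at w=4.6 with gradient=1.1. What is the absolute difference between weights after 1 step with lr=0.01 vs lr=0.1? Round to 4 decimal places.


With lr=0.01: w_new = 4.6 - 0.01 * 1.1 = 4.589
With lr=0.1: w_new = 4.6 - 0.1 * 1.1 = 4.49
Absolute difference = |4.589 - 4.49|
= 0.0990

0.0990


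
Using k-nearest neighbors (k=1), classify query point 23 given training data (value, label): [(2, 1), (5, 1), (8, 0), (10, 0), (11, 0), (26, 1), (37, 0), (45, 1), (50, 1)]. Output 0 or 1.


Distances from query 23:
Point 26 (class 1): distance = 3
K=1 nearest neighbors: classes = [1]
Votes for class 1: 1 / 1
Majority vote => class 1

1


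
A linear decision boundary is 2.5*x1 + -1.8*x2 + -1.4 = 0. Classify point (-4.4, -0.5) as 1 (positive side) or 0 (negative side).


Compute 2.5 * -4.4 + -1.8 * -0.5 + -1.4
= -11.0 + 0.9 + -1.4
= -11.5
Since -11.5 < 0, the point is on the negative side.

0


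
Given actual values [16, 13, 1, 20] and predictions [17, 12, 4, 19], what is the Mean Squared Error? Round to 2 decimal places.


Differences: [-1, 1, -3, 1]
Squared errors: [1, 1, 9, 1]
Sum of squared errors = 12
MSE = 12 / 4 = 3.00

3.00


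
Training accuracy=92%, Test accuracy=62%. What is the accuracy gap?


Gap = train_accuracy - test_accuracy
= 92 - 62
= 30%
This large gap strongly indicates overfitting.

30


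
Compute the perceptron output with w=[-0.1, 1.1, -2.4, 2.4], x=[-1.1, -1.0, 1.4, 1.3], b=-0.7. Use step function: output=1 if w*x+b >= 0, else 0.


z = w . x + b
= -0.1*-1.1 + 1.1*-1.0 + -2.4*1.4 + 2.4*1.3 + -0.7
= 0.11 + -1.1 + -3.36 + 3.12 + -0.7
= -1.23 + -0.7
= -1.93
Since z = -1.93 < 0, output = 0

0


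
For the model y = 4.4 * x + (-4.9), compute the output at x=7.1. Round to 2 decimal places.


y = 4.4 * 7.1 + (-4.9)
= 31.24 + (-4.9)
= 26.34

26.34


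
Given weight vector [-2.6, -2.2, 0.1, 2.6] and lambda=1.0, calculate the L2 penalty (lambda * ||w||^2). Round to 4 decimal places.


Squaring each weight:
(-2.6)^2 = 6.76
(-2.2)^2 = 4.84
0.1^2 = 0.01
2.6^2 = 6.76
Sum of squares = 18.37
Penalty = 1.0 * 18.37 = 18.3700

18.3700


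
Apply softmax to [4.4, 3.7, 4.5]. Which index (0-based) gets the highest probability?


Softmax is a monotonic transformation, so it preserves the argmax.
We need to find the index of the maximum logit.
Index 0: 4.4
Index 1: 3.7
Index 2: 4.5
Maximum logit = 4.5 at index 2

2


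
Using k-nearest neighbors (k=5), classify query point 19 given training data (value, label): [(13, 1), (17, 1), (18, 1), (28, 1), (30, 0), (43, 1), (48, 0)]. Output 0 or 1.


Distances from query 19:
Point 18 (class 1): distance = 1
Point 17 (class 1): distance = 2
Point 13 (class 1): distance = 6
Point 28 (class 1): distance = 9
Point 30 (class 0): distance = 11
K=5 nearest neighbors: classes = [1, 1, 1, 1, 0]
Votes for class 1: 4 / 5
Majority vote => class 1

1


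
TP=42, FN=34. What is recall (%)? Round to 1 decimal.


Recall = TP / (TP + FN) * 100
= 42 / (42 + 34)
= 42 / 76
= 0.5526
= 55.3%

55.3


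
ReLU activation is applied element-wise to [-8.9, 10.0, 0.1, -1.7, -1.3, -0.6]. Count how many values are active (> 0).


ReLU(x) = max(0, x) for each element:
ReLU(-8.9) = 0
ReLU(10.0) = 10.0
ReLU(0.1) = 0.1
ReLU(-1.7) = 0
ReLU(-1.3) = 0
ReLU(-0.6) = 0
Active neurons (>0): 2

2


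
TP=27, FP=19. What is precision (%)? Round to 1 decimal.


Precision = TP / (TP + FP) * 100
= 27 / (27 + 19)
= 27 / 46
= 0.587
= 58.7%

58.7


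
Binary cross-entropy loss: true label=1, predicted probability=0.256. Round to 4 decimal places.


For y=1: Loss = -log(p)
= -log(0.256)
= -(-1.3626)
= 1.3626

1.3626


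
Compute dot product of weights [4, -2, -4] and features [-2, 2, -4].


Element-wise products:
4 * -2 = -8
-2 * 2 = -4
-4 * -4 = 16
Sum = -8 + -4 + 16
= 4

4


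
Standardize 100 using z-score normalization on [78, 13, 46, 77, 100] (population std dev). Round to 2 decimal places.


Mean = (78 + 13 + 46 + 77 + 100) / 5 = 62.8
Variance = sum((x_i - mean)^2) / n = 915.76
Std = sqrt(915.76) = 30.2615
Z = (x - mean) / std
= (100 - 62.8) / 30.2615
= 37.2 / 30.2615
= 1.23

1.23


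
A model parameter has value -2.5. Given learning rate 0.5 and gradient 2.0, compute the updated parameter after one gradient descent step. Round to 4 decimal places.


w_new = w_old - lr * gradient
= -2.5 - 0.5 * 2.0
= -2.5 - (1.0)
= -3.5000

-3.5000


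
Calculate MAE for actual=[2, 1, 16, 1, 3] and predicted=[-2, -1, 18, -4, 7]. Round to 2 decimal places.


Absolute errors: [4, 2, 2, 5, 4]
Sum of absolute errors = 17
MAE = 17 / 5 = 3.40

3.40


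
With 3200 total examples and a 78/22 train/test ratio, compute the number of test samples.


Train samples = 3200 * 78% = 2496
Test samples = 3200 - 2496
= 704

704


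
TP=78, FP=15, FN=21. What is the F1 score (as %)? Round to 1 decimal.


Precision = TP / (TP + FP) = 78 / 93 = 0.8387
Recall = TP / (TP + FN) = 78 / 99 = 0.7879
F1 = 2 * P * R / (P + R)
= 2 * 0.8387 * 0.7879 / (0.8387 + 0.7879)
= 1.3216 / 1.6266
= 0.8125
As percentage: 81.3%

81.3


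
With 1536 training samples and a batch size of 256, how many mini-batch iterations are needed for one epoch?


Iterations per epoch = dataset_size / batch_size
= 1536 / 256
= 6

6


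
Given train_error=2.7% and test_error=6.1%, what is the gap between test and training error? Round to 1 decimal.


Generalization gap = test_error - train_error
= 6.1 - 2.7
= 3.4%
A moderate gap.

3.4


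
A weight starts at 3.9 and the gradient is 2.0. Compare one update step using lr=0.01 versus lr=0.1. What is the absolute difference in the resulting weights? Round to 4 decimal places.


With lr=0.01: w_new = 3.9 - 0.01 * 2.0 = 3.88
With lr=0.1: w_new = 3.9 - 0.1 * 2.0 = 3.7
Absolute difference = |3.88 - 3.7|
= 0.1800

0.1800


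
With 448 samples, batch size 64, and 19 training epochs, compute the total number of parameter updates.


Iterations per epoch = 448 / 64 = 7
Total updates = iterations_per_epoch * epochs
= 7 * 19
= 133

133


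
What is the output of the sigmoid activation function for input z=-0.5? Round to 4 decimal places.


sigmoid(z) = 1 / (1 + exp(-z))
exp(-(-0.5)) = exp(0.5) = 1.6487
1 + 1.6487 = 2.6487
1 / 2.6487 = 0.3775

0.3775


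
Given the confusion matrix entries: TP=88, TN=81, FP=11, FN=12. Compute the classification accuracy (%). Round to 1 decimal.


Accuracy = (TP + TN) / (TP + TN + FP + FN) * 100
= (88 + 81) / (88 + 81 + 11 + 12)
= 169 / 192
= 0.8802
= 88.0%

88.0


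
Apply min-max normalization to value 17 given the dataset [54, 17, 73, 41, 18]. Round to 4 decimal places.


Min = 17, Max = 73
Range = 73 - 17 = 56
Scaled = (x - min) / (max - min)
= (17 - 17) / 56
= 0 / 56
= 0.0000

0.0000


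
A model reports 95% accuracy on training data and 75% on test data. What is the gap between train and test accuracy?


Gap = train_accuracy - test_accuracy
= 95 - 75
= 20%
This gap suggests the model is overfitting.

20


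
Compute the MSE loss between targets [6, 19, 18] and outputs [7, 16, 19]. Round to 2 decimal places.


Differences: [-1, 3, -1]
Squared errors: [1, 9, 1]
Sum of squared errors = 11
MSE = 11 / 3 = 3.67

3.67


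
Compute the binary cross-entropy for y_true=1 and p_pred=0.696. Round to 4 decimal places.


For y=1: Loss = -log(p)
= -log(0.696)
= -(-0.3624)
= 0.3624

0.3624


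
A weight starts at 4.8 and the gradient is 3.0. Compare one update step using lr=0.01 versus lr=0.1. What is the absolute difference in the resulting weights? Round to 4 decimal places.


With lr=0.01: w_new = 4.8 - 0.01 * 3.0 = 4.77
With lr=0.1: w_new = 4.8 - 0.1 * 3.0 = 4.5
Absolute difference = |4.77 - 4.5|
= 0.2700

0.2700


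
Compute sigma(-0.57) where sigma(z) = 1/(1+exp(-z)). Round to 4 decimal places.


sigmoid(z) = 1 / (1 + exp(-z))
exp(-(-0.57)) = exp(0.57) = 1.7683
1 + 1.7683 = 2.7683
1 / 2.7683 = 0.3612

0.3612


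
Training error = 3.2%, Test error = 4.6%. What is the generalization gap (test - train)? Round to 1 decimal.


Generalization gap = test_error - train_error
= 4.6 - 3.2
= 1.4%
A small gap suggests good generalization.

1.4


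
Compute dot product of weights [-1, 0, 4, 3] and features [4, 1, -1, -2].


Element-wise products:
-1 * 4 = -4
0 * 1 = 0
4 * -1 = -4
3 * -2 = -6
Sum = -4 + 0 + -4 + -6
= -14

-14


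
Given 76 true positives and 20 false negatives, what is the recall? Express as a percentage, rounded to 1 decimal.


Recall = TP / (TP + FN) * 100
= 76 / (76 + 20)
= 76 / 96
= 0.7917
= 79.2%

79.2


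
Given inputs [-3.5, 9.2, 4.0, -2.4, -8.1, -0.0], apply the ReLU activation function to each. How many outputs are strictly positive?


ReLU(x) = max(0, x) for each element:
ReLU(-3.5) = 0
ReLU(9.2) = 9.2
ReLU(4.0) = 4.0
ReLU(-2.4) = 0
ReLU(-8.1) = 0
ReLU(-0.0) = 0
Active neurons (>0): 2

2


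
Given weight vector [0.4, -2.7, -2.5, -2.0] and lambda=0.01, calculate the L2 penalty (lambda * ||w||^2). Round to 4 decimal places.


Squaring each weight:
0.4^2 = 0.16
(-2.7)^2 = 7.29
(-2.5)^2 = 6.25
(-2.0)^2 = 4.0
Sum of squares = 17.7
Penalty = 0.01 * 17.7 = 0.1770

0.1770


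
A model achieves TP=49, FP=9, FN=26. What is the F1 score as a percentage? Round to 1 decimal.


Precision = TP / (TP + FP) = 49 / 58 = 0.8448
Recall = TP / (TP + FN) = 49 / 75 = 0.6533
F1 = 2 * P * R / (P + R)
= 2 * 0.8448 * 0.6533 / (0.8448 + 0.6533)
= 1.1039 / 1.4982
= 0.7368
As percentage: 73.7%

73.7


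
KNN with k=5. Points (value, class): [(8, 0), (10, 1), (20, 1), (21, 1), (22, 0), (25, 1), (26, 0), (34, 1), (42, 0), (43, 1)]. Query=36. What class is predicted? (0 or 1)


Distances from query 36:
Point 34 (class 1): distance = 2
Point 42 (class 0): distance = 6
Point 43 (class 1): distance = 7
Point 26 (class 0): distance = 10
Point 25 (class 1): distance = 11
K=5 nearest neighbors: classes = [1, 0, 1, 0, 1]
Votes for class 1: 3 / 5
Majority vote => class 1

1


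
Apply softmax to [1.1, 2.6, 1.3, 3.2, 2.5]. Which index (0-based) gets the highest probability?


Softmax is a monotonic transformation, so it preserves the argmax.
We need to find the index of the maximum logit.
Index 0: 1.1
Index 1: 2.6
Index 2: 1.3
Index 3: 3.2
Index 4: 2.5
Maximum logit = 3.2 at index 3

3


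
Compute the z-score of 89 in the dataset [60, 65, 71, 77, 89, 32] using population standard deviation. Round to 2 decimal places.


Mean = (60 + 65 + 71 + 77 + 89 + 32) / 6 = 65.6667
Variance = sum((x_i - mean)^2) / n = 311.2222
Std = sqrt(311.2222) = 17.6415
Z = (x - mean) / std
= (89 - 65.6667) / 17.6415
= 23.3333 / 17.6415
= 1.32

1.32


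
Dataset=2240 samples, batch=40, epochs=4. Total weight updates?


Iterations per epoch = 2240 / 40 = 56
Total updates = iterations_per_epoch * epochs
= 56 * 4
= 224

224


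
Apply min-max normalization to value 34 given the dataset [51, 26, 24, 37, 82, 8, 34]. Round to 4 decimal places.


Min = 8, Max = 82
Range = 82 - 8 = 74
Scaled = (x - min) / (max - min)
= (34 - 8) / 74
= 26 / 74
= 0.3514

0.3514


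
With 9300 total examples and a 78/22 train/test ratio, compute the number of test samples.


Train samples = 9300 * 78% = 7254
Test samples = 9300 - 7254
= 2046

2046


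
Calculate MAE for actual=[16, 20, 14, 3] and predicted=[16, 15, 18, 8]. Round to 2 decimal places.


Absolute errors: [0, 5, 4, 5]
Sum of absolute errors = 14
MAE = 14 / 4 = 3.50

3.50


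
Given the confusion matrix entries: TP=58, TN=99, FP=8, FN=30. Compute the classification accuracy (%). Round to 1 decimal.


Accuracy = (TP + TN) / (TP + TN + FP + FN) * 100
= (58 + 99) / (58 + 99 + 8 + 30)
= 157 / 195
= 0.8051
= 80.5%

80.5


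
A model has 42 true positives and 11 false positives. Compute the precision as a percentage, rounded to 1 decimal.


Precision = TP / (TP + FP) * 100
= 42 / (42 + 11)
= 42 / 53
= 0.7925
= 79.2%

79.2


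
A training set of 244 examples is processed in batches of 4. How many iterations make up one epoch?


Iterations per epoch = dataset_size / batch_size
= 244 / 4
= 61

61


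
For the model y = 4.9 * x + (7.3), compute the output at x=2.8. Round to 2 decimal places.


y = 4.9 * 2.8 + (7.3)
= 13.72 + (7.3)
= 21.02

21.02


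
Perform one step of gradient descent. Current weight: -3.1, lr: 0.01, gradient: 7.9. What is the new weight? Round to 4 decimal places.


w_new = w_old - lr * gradient
= -3.1 - 0.01 * 7.9
= -3.1 - (0.079)
= -3.1790

-3.1790


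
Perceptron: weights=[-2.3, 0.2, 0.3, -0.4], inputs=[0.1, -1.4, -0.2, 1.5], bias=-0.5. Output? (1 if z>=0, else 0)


z = w . x + b
= -2.3*0.1 + 0.2*-1.4 + 0.3*-0.2 + -0.4*1.5 + -0.5
= -0.23 + -0.28 + -0.06 + -0.6 + -0.5
= -1.17 + -0.5
= -1.67
Since z = -1.67 < 0, output = 0

0


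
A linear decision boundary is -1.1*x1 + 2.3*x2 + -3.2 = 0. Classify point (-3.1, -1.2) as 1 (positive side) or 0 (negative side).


Compute -1.1 * -3.1 + 2.3 * -1.2 + -3.2
= 3.41 + -2.76 + -3.2
= -2.55
Since -2.55 < 0, the point is on the negative side.

0


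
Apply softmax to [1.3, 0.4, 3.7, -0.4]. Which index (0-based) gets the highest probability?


Softmax is a monotonic transformation, so it preserves the argmax.
We need to find the index of the maximum logit.
Index 0: 1.3
Index 1: 0.4
Index 2: 3.7
Index 3: -0.4
Maximum logit = 3.7 at index 2

2
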